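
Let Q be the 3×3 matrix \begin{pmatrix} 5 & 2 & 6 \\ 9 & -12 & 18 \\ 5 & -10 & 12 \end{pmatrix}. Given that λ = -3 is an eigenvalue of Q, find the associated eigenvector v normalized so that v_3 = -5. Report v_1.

Q + 3I = [[8, 2, 6], [9, -9, 18], [5, -10, 15]].
Solving (Q + 3I)v = 0 gives the eigenspace spanned by (5, -5, -5).
With v_3 = -5, v = (5, -5, -5), so v_1 = 5.

5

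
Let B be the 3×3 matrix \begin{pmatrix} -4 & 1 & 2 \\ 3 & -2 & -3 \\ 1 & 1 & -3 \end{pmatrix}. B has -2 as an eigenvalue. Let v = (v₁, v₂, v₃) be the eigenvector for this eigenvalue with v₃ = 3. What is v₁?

3

B + 2I = [[-2, 1, 2], [3, 0, -3], [1, 1, -1]].
Solving (B + 2I)v = 0 gives the eigenspace spanned by (3, 0, 3).
With v₃ = 3, v = (3, 0, 3), so v₁ = 3.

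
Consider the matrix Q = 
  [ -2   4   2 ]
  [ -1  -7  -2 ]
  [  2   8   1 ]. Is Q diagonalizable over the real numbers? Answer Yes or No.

Characteristic polynomial: p(μ) = μ^3 + 8μ^2 + 21μ + 18 = (μ + 2)(μ + 3)^2.
μ = -3 has algebraic multiplicity 2; rank(Q + 3I) = 1, so geometric multiplicity = 2.
Every eigenvalue has geometric = algebraic multiplicity, so Q is diagonalizable.

Yes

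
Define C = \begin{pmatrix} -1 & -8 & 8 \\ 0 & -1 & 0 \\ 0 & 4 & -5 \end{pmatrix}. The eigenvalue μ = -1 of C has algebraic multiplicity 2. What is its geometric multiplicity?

C + 1I = [[0, -8, 8], [0, 0, 0], [0, 4, -4]].
This matrix has rank 1, so its null space has dimension 3 − 1 = 2.

2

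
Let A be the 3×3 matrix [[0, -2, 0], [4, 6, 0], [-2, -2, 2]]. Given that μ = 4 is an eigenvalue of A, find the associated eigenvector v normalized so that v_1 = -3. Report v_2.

6

A − 4I = [[-4, -2, 0], [4, 2, 0], [-2, -2, -2]].
Solving (A − 4I)v = 0 gives the eigenspace spanned by (-3, 6, -3).
With v_1 = -3, v = (-3, 6, -3), so v_2 = 6.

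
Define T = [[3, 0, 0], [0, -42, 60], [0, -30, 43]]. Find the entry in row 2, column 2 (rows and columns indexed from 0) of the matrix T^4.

601

Characteristic polynomial: λ^3 - 4λ^2 - 3λ + 18 = (λ - 3)^2(λ + 2), so the eigenvalues are -2, 3, 3.
λ=3: eigenvector (0, 4, 3).
λ=-2: eigenvector (0, 3, 2).
λ=3: eigenvector (1, 0, 0).
P = [[0, 0, 1], [4, 3, 0], [3, 2, 0]], D = diag(3, -2, 3), P⁻¹ = [[0, -2, 3], [0, 3, -4], [1, 0, 0]].
T⁴ = P·diag(81, 16, 81)·P⁻¹ = [[81, 0, 0], [0, -504, 780], [0, -390, 601]].
The requested entry is 601.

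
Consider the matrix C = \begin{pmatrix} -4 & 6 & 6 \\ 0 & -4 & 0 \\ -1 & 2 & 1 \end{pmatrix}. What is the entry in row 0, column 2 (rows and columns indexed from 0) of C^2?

Characteristic polynomial: t^3 + 7t^2 + 14t + 8 = (t + 1)(t + 2)(t + 4), so the eigenvalues are -4, -2, -1.
t=-4: eigenvector (-3, 1, -1).
t=-2: eigenvector (3, 0, 1).
t=-1: eigenvector (2, 0, 1).
P = [[-3, 3, 2], [1, 0, 0], [-1, 1, 1]], D = diag(-4, -2, -1), P⁻¹ = [[0, 1, 0], [1, 1, -2], [-1, 0, 3]].
C² = P·diag(16, 4, 1)·P⁻¹ = [[10, -36, -18], [0, 16, 0], [3, -12, -5]].
The requested entry is -18.

-18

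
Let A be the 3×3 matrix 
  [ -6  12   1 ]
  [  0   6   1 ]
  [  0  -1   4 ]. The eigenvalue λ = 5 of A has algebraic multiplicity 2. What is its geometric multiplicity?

1

A − 5I = [[-11, 12, 1], [0, 1, 1], [0, -1, -1]].
This matrix has rank 2, so its null space has dimension 3 − 2 = 1.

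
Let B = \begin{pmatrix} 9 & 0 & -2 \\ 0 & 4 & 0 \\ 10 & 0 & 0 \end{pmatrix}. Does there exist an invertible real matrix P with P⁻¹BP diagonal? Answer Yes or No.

Characteristic polynomial: p(r) = r^3 - 13r^2 + 56r - 80 = (r - 5)(r - 4)^2.
r = 4 has algebraic multiplicity 2; rank(B − 4I) = 1, so geometric multiplicity = 2.
Every eigenvalue has geometric = algebraic multiplicity, so B is diagonalizable.

Yes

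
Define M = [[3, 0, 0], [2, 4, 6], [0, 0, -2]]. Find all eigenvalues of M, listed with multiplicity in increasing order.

Characteristic polynomial: p(μ) = μ^3 - 5μ^2 - 2μ + 24 = (μ - 4)(μ - 3)(μ + 2).
Roots (with multiplicity): -2, 3, 4.

-2, 3, 4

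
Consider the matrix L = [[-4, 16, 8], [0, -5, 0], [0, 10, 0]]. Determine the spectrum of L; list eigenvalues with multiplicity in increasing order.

-5, -4, 0

Characteristic polynomial: p(s) = s^3 + 9s^2 + 20s = s(s + 4)(s + 5).
Roots (with multiplicity): -5, -4, 0.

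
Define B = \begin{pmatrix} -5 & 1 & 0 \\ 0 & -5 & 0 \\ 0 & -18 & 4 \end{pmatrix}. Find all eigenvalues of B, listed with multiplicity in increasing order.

Characteristic polynomial: p(t) = t^3 + 6t^2 - 15t - 100 = (t - 4)(t + 5)^2.
Roots (with multiplicity): -5, -5, 4.

-5, -5, 4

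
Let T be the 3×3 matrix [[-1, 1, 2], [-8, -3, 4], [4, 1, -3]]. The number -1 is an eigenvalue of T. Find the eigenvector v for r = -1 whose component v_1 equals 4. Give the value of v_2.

-8

T + 1I = [[0, 1, 2], [-8, -2, 4], [4, 1, -2]].
Solving (T + 1I)v = 0 gives the eigenspace spanned by (4, -8, 4).
With v_1 = 4, v = (4, -8, 4), so v_2 = -8.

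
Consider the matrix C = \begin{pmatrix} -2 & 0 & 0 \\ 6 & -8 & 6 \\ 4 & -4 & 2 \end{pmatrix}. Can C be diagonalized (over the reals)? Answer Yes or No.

Characteristic polynomial: p(r) = r^3 + 8r^2 + 20r + 16 = (r + 2)^2(r + 4).
r = -2 has algebraic multiplicity 2; rank(C + 2I) = 1, so geometric multiplicity = 2.
Every eigenvalue has geometric = algebraic multiplicity, so C is diagonalizable.

Yes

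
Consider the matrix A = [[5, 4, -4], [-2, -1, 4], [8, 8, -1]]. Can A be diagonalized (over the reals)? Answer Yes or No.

Characteristic polynomial: p(s) = s^3 - 3s^2 - s + 3 = (s - 3)(s - 1)(s + 1).
All 3 eigenvalues are distinct, so A is diagonalizable.

Yes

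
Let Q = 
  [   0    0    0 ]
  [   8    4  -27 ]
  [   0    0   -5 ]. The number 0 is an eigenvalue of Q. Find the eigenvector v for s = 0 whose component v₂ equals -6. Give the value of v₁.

Q = [[0, 0, 0], [8, 4, -27], [0, 0, -5]].
Solving (Q)v = 0 gives the eigenspace spanned by (3, -6, 0).
With v₂ = -6, v = (3, -6, 0), so v₁ = 3.

3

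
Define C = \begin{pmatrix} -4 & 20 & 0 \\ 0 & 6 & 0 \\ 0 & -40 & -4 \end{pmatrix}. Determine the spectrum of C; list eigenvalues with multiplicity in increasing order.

Characteristic polynomial: p(μ) = μ^3 + 2μ^2 - 32μ - 96 = (μ - 6)(μ + 4)^2.
Roots (with multiplicity): -4, -4, 6.

-4, -4, 6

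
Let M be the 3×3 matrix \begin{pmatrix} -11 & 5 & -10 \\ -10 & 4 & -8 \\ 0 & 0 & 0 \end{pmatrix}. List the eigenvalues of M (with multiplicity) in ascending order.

-6, -1, 0

Characteristic polynomial: p(λ) = λ^3 + 7λ^2 + 6λ = λ(λ + 1)(λ + 6).
Roots (with multiplicity): -6, -1, 0.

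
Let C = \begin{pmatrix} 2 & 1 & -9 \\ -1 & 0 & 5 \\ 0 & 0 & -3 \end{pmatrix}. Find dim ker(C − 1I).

C − 1I = [[1, 1, -9], [-1, -1, 5], [0, 0, -4]].
This matrix has rank 2, so its null space has dimension 3 − 2 = 1.

1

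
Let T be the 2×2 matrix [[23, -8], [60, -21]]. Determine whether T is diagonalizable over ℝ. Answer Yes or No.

Characteristic polynomial: p(λ) = λ^2 - 2λ - 3 = (λ - 3)(λ + 1).
All 2 eigenvalues are distinct, so T is diagonalizable.

Yes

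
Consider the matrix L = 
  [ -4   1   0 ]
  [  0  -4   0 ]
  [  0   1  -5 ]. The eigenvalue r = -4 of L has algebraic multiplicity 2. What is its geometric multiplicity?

L + 4I = [[0, 1, 0], [0, 0, 0], [0, 1, -1]].
This matrix has rank 2, so its null space has dimension 3 − 2 = 1.

1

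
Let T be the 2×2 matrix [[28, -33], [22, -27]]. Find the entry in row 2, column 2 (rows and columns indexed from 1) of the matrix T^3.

Characteristic polynomial: r^2 - r - 30 = (r - 6)(r + 5), so the eigenvalues are -5, 6.
r=-5: eigenvector (1, 1).
r=6: eigenvector (3, 2).
P = [[1, 3], [1, 2]], D = diag(-5, 6), P⁻¹ = [[-2, 3], [1, -1]].
T³ = P·diag(-125, 216)·P⁻¹ = [[898, -1023], [682, -807]].
The requested entry is -807.

-807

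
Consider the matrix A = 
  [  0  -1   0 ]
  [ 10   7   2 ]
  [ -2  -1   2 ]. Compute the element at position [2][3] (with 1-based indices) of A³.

Characteristic polynomial: μ^3 - 9μ^2 + 26μ - 24 = (μ - 4)(μ - 3)(μ - 2), so the eigenvalues are 2, 3, 4.
μ=2: eigenvector (1, -2, 0).
μ=3: eigenvector (-1, 3, -1).
μ=4: eigenvector (-1, 4, -1).
P = [[1, -1, -1], [-2, 3, 4], [0, -1, -1]], D = diag(2, 3, 4), P⁻¹ = [[1, 0, -1], [-2, -1, -2], [2, 1, 1]].
A³ = P·diag(8, 27, 64)·P⁻¹ = [[-66, -37, -18], [334, 175, 110], [-74, -37, -10]].
The requested entry is 110.

110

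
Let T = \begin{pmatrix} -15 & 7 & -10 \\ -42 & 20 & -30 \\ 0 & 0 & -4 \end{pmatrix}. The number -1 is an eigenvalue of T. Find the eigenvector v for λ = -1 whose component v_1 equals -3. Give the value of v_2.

-6

T + 1I = [[-14, 7, -10], [-42, 21, -30], [0, 0, -3]].
Solving (T + 1I)v = 0 gives the eigenspace spanned by (-3, -6, 0).
With v_1 = -3, v = (-3, -6, 0), so v_2 = -6.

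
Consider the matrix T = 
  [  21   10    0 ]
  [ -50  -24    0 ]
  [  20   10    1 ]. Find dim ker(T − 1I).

T − 1I = [[20, 10, 0], [-50, -25, 0], [20, 10, 0]].
This matrix has rank 1, so its null space has dimension 3 − 1 = 2.

2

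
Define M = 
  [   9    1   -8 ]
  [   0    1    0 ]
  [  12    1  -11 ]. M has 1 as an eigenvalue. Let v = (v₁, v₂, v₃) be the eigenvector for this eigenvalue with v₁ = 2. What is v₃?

M − 1I = [[8, 1, -8], [0, 0, 0], [12, 1, -12]].
Solving (M − 1I)v = 0 gives the eigenspace spanned by (2, 0, 2).
With v₁ = 2, v = (2, 0, 2), so v₃ = 2.

2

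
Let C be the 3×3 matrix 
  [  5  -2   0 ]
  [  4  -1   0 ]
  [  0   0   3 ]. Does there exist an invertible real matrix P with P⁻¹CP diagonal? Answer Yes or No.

Yes

Characteristic polynomial: p(r) = r^3 - 7r^2 + 15r - 9 = (r - 3)^2(r - 1).
r = 3 has algebraic multiplicity 2; rank(C − 3I) = 1, so geometric multiplicity = 2.
Every eigenvalue has geometric = algebraic multiplicity, so C is diagonalizable.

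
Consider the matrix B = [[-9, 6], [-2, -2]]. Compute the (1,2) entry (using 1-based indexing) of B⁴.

Characteristic polynomial: s^2 + 11s + 30 = (s + 5)(s + 6), so the eigenvalues are -6, -5.
s=-6: eigenvector (2, 1).
s=-5: eigenvector (-3, -2).
P = [[2, -3], [1, -2]], D = diag(-6, -5), P⁻¹ = [[2, -3], [1, -2]].
B⁴ = P·diag(1296, 625)·P⁻¹ = [[3309, -4026], [1342, -1388]].
The requested entry is -4026.

-4026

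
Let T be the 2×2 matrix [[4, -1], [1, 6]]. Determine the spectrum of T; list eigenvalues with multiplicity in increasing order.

5, 5

Characteristic polynomial: p(λ) = λ^2 - 10λ + 25 = (λ - 5)^2.
Roots (with multiplicity): 5, 5.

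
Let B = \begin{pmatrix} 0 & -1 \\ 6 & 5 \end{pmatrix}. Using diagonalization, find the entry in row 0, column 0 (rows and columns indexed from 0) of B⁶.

-1266

Characteristic polynomial: s^2 - 5s + 6 = (s - 3)(s - 2), so the eigenvalues are 2, 3.
s=3: eigenvector (-1, 3).
s=2: eigenvector (1, -2).
P = [[-1, 1], [3, -2]], D = diag(3, 2), P⁻¹ = [[2, 1], [3, 1]].
B⁶ = P·diag(729, 64)·P⁻¹ = [[-1266, -665], [3990, 2059]].
The requested entry is -1266.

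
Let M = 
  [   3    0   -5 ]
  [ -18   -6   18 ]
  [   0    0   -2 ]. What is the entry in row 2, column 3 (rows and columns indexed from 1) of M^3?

Characteristic polynomial: μ^3 + 5μ^2 - 12μ - 36 = (μ - 3)(μ + 2)(μ + 6), so the eigenvalues are -6, -2, 3.
μ=3: eigenvector (1, -2, 0).
μ=-6: eigenvector (0, 1, 0).
μ=-2: eigenvector (1, 0, 1).
P = [[1, 0, 1], [-2, 1, 0], [0, 0, 1]], D = diag(3, -6, -2), P⁻¹ = [[1, 0, -1], [2, 1, -2], [0, 0, 1]].
M³ = P·diag(27, -216, -8)·P⁻¹ = [[27, 0, -35], [-486, -216, 486], [0, 0, -8]].
The requested entry is 486.

486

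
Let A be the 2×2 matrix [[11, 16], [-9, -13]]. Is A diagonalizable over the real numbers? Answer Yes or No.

No

Characteristic polynomial: p(s) = s^2 + 2s + 1 = (s + 1)^2.
s = -1 has algebraic multiplicity 2; rank(A + 1I) = 1, so geometric multiplicity = 1.
Geometric multiplicity < algebraic multiplicity, so A is not diagonalizable.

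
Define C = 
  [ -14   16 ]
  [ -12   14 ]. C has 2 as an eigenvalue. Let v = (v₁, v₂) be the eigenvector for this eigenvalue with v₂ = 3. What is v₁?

3

C − 2I = [[-16, 16], [-12, 12]].
Solving (C − 2I)v = 0 gives the eigenspace spanned by (3, 3).
With v₂ = 3, v = (3, 3), so v₁ = 3.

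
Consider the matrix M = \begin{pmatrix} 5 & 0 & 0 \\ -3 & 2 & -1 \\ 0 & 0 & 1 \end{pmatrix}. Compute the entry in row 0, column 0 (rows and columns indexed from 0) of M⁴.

625

Characteristic polynomial: μ^3 - 8μ^2 + 17μ - 10 = (μ - 5)(μ - 2)(μ - 1), so the eigenvalues are 1, 2, 5.
μ=2: eigenvector (0, 1, 0).
μ=5: eigenvector (1, -1, 0).
μ=1: eigenvector (0, 1, 1).
P = [[0, 1, 0], [1, -1, 1], [0, 0, 1]], D = diag(2, 5, 1), P⁻¹ = [[1, 1, -1], [1, 0, 0], [0, 0, 1]].
M⁴ = P·diag(16, 625, 1)·P⁻¹ = [[625, 0, 0], [-609, 16, -15], [0, 0, 1]].
The requested entry is 625.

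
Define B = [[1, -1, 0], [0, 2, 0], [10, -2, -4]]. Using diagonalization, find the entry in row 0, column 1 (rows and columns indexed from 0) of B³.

-7

Characteristic polynomial: r^3 + r^2 - 10r + 8 = (r - 2)(r - 1)(r + 4), so the eigenvalues are -4, 1, 2.
r=1: eigenvector (1, 0, 2).
r=2: eigenvector (-1, 1, -2).
r=-4: eigenvector (0, 0, 1).
P = [[1, -1, 0], [0, 1, 0], [2, -2, 1]], D = diag(1, 2, -4), P⁻¹ = [[1, 1, 0], [0, 1, 0], [-2, 0, 1]].
B³ = P·diag(1, 8, -64)·P⁻¹ = [[1, -7, 0], [0, 8, 0], [130, -14, -64]].
The requested entry is -7.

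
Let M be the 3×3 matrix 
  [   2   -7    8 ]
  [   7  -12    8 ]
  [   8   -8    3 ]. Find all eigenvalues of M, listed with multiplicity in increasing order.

-5, -5, 3

Characteristic polynomial: p(λ) = λ^3 + 7λ^2 - 5λ - 75 = (λ - 3)(λ + 5)^2.
Roots (with multiplicity): -5, -5, 3.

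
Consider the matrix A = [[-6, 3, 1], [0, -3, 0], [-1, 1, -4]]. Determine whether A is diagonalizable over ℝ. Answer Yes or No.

Characteristic polynomial: p(λ) = λ^3 + 13λ^2 + 55λ + 75 = (λ + 3)(λ + 5)^2.
λ = -5 has algebraic multiplicity 2; rank(A + 5I) = 2, so geometric multiplicity = 1.
Geometric multiplicity < algebraic multiplicity, so A is not diagonalizable.

No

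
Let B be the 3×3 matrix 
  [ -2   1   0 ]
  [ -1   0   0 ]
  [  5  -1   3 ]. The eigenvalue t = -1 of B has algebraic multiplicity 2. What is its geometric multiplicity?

1

B + 1I = [[-1, 1, 0], [-1, 1, 0], [5, -1, 4]].
This matrix has rank 2, so its null space has dimension 3 − 2 = 1.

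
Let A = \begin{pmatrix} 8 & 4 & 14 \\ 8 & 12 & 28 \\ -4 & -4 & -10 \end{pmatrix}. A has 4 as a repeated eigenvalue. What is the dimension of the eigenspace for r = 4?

A − 4I = [[4, 4, 14], [8, 8, 28], [-4, -4, -14]].
This matrix has rank 1, so its null space has dimension 3 − 1 = 2.

2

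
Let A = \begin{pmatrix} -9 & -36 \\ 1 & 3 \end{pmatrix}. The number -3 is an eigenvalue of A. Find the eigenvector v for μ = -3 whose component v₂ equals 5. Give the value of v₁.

A + 3I = [[-6, -36], [1, 6]].
Solving (A + 3I)v = 0 gives the eigenspace spanned by (-30, 5).
With v₂ = 5, v = (-30, 5), so v₁ = -30.

-30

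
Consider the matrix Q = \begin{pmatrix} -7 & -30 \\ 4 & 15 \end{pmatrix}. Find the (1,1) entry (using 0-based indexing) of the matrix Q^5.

17535

Characteristic polynomial: r^2 - 8r + 15 = (r - 5)(r - 3), so the eigenvalues are 3, 5.
r=5: eigenvector (-5, 2).
r=3: eigenvector (-3, 1).
P = [[-5, -3], [2, 1]], D = diag(5, 3), P⁻¹ = [[1, 3], [-2, -5]].
Q⁵ = P·diag(3125, 243)·P⁻¹ = [[-14167, -43230], [5764, 17535]].
The requested entry is 17535.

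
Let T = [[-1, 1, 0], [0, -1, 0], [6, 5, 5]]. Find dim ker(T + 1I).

1

T + 1I = [[0, 1, 0], [0, 0, 0], [6, 5, 6]].
This matrix has rank 2, so its null space has dimension 3 − 2 = 1.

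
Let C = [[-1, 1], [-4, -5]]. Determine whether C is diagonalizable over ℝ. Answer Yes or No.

Characteristic polynomial: p(t) = t^2 + 6t + 9 = (t + 3)^2.
t = -3 has algebraic multiplicity 2; rank(C + 3I) = 1, so geometric multiplicity = 1.
Geometric multiplicity < algebraic multiplicity, so C is not diagonalizable.

No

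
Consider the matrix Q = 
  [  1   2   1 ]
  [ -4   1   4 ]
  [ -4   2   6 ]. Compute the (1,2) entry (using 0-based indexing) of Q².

Characteristic polynomial: s^3 - 8s^2 + 17s - 10 = (s - 5)(s - 2)(s - 1), so the eigenvalues are 1, 2, 5.
s=2: eigenvector (1, 0, 1).
s=1: eigenvector (-2, 1, -2).
s=5: eigenvector (1, 1, 2).
P = [[1, -2, 1], [0, 1, 1], [1, -2, 2]], D = diag(2, 1, 5), P⁻¹ = [[4, 2, -3], [1, 1, -1], [-1, 0, 1]].
Q² = P·diag(4, 1, 25)·P⁻¹ = [[-11, 6, 15], [-24, 1, 24], [-36, 6, 40]].
The requested entry is 24.

24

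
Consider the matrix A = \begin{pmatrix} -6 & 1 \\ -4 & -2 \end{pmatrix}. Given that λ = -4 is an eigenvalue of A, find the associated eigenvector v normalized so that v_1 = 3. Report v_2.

A + 4I = [[-2, 1], [-4, 2]].
Solving (A + 4I)v = 0 gives the eigenspace spanned by (3, 6).
With v_1 = 3, v = (3, 6), so v_2 = 6.

6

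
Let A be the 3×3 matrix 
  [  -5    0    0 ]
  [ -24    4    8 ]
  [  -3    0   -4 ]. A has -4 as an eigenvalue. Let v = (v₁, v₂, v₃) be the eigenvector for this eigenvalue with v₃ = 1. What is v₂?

A + 4I = [[-1, 0, 0], [-24, 8, 8], [-3, 0, 0]].
Solving (A + 4I)v = 0 gives the eigenspace spanned by (0, -1, 1).
With v₃ = 1, v = (0, -1, 1), so v₂ = -1.

-1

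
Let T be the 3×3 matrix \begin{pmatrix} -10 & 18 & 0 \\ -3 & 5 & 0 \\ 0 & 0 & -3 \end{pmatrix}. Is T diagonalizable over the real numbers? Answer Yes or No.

Characteristic polynomial: p(r) = r^3 + 8r^2 + 19r + 12 = (r + 1)(r + 3)(r + 4).
All 3 eigenvalues are distinct, so T is diagonalizable.

Yes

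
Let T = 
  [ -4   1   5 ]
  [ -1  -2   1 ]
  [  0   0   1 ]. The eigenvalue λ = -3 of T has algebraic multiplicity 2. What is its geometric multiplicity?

T + 3I = [[-1, 1, 5], [-1, 1, 1], [0, 0, 4]].
This matrix has rank 2, so its null space has dimension 3 − 2 = 1.

1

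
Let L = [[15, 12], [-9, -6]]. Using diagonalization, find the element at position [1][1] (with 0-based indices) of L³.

-540

Characteristic polynomial: λ^2 - 9λ + 18 = (λ - 6)(λ - 3), so the eigenvalues are 3, 6.
λ=6: eigenvector (4, -3).
λ=3: eigenvector (-1, 1).
P = [[4, -1], [-3, 1]], D = diag(6, 3), P⁻¹ = [[1, 1], [3, 4]].
L³ = P·diag(216, 27)·P⁻¹ = [[783, 756], [-567, -540]].
The requested entry is -540.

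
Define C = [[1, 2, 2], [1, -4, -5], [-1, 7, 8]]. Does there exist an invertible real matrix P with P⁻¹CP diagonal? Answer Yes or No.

No

Characteristic polynomial: p(t) = t^3 - 5t^2 + 7t - 3 = (t - 3)(t - 1)^2.
t = 1 has algebraic multiplicity 2; rank(C − 1I) = 2, so geometric multiplicity = 1.
Geometric multiplicity < algebraic multiplicity, so C is not diagonalizable.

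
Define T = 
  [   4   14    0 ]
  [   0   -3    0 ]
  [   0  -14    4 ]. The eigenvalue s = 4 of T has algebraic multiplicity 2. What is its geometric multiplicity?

2

T − 4I = [[0, 14, 0], [0, -7, 0], [0, -14, 0]].
This matrix has rank 1, so its null space has dimension 3 − 1 = 2.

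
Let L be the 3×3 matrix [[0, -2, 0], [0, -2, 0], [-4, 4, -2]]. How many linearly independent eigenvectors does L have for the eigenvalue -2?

L + 2I = [[2, -2, 0], [0, 0, 0], [-4, 4, 0]].
This matrix has rank 1, so its null space has dimension 3 − 1 = 2.

2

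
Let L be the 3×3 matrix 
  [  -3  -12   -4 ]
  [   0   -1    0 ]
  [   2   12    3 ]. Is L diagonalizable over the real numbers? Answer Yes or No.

Yes

Characteristic polynomial: p(λ) = λ^3 + λ^2 - λ - 1 = (λ - 1)(λ + 1)^2.
λ = -1 has algebraic multiplicity 2; rank(L + 1I) = 1, so geometric multiplicity = 2.
Every eigenvalue has geometric = algebraic multiplicity, so L is diagonalizable.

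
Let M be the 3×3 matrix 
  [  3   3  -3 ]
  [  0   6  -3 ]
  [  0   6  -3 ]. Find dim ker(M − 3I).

M − 3I = [[0, 3, -3], [0, 3, -3], [0, 6, -6]].
This matrix has rank 1, so its null space has dimension 3 − 1 = 2.

2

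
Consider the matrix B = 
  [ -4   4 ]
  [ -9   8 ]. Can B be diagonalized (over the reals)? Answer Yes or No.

No

Characteristic polynomial: p(t) = t^2 - 4t + 4 = (t - 2)^2.
t = 2 has algebraic multiplicity 2; rank(B − 2I) = 1, so geometric multiplicity = 1.
Geometric multiplicity < algebraic multiplicity, so B is not diagonalizable.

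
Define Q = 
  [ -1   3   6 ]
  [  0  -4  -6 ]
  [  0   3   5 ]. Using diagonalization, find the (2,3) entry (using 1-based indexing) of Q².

-6

Characteristic polynomial: r^3 - 3r - 2 = (r - 2)(r + 1)^2, so the eigenvalues are -1, -1, 2.
r=-1: eigenvector (-1, 2, -1).
r=2: eigenvector (-1, 1, -1).
r=-1: eigenvector (1, 0, 0).
P = [[-1, -1, 1], [2, 1, 0], [-1, -1, 0]], D = diag(-1, 2, -1), P⁻¹ = [[0, 1, 1], [0, -1, -2], [1, 0, -1]].
Q² = P·diag(1, 4, 1)·P⁻¹ = [[1, 3, 6], [0, -2, -6], [0, 3, 7]].
The requested entry is -6.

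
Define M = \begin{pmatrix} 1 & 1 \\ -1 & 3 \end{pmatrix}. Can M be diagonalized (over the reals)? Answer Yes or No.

No

Characteristic polynomial: p(μ) = μ^2 - 4μ + 4 = (μ - 2)^2.
μ = 2 has algebraic multiplicity 2; rank(M − 2I) = 1, so geometric multiplicity = 1.
Geometric multiplicity < algebraic multiplicity, so M is not diagonalizable.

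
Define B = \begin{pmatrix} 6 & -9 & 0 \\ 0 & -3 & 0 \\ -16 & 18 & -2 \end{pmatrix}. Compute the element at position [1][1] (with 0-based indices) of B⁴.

Characteristic polynomial: s^3 - s^2 - 24s - 36 = (s - 6)(s + 2)(s + 3), so the eigenvalues are -3, -2, 6.
s=-3: eigenvector (1, 1, -2).
s=6: eigenvector (1, 0, -2).
s=-2: eigenvector (0, 0, 1).
P = [[1, 1, 0], [1, 0, 0], [-2, -2, 1]], D = diag(-3, 6, -2), P⁻¹ = [[0, 1, 0], [1, -1, 0], [2, 0, 1]].
B⁴ = P·diag(81, 1296, 16)·P⁻¹ = [[1296, -1215, 0], [0, 81, 0], [-2560, 2430, 16]].
The requested entry is 81.

81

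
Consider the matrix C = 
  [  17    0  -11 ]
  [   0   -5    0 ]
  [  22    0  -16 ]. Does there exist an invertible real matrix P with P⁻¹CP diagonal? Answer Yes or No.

Characteristic polynomial: p(t) = t^3 + 4t^2 - 35t - 150 = (t - 6)(t + 5)^2.
t = -5 has algebraic multiplicity 2; rank(C + 5I) = 1, so geometric multiplicity = 2.
Every eigenvalue has geometric = algebraic multiplicity, so C is diagonalizable.

Yes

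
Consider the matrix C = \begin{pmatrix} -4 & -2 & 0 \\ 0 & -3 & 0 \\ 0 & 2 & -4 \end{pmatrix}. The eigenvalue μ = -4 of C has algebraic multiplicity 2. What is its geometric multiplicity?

2

C + 4I = [[0, -2, 0], [0, 1, 0], [0, 2, 0]].
This matrix has rank 1, so its null space has dimension 3 − 1 = 2.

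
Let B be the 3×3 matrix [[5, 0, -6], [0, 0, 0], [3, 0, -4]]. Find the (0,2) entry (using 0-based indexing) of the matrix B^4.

Characteristic polynomial: t^3 - t^2 - 2t = t(t - 2)(t + 1), so the eigenvalues are -1, 0, 2.
t=-1: eigenvector (-1, 0, -1).
t=0: eigenvector (0, 1, 0).
t=2: eigenvector (2, 0, 1).
P = [[-1, 0, 2], [0, 1, 0], [-1, 0, 1]], D = diag(-1, 0, 2), P⁻¹ = [[1, 0, -2], [0, 1, 0], [1, 0, -1]].
B⁴ = P·diag(1, 0, 16)·P⁻¹ = [[31, 0, -30], [0, 0, 0], [15, 0, -14]].
The requested entry is -30.

-30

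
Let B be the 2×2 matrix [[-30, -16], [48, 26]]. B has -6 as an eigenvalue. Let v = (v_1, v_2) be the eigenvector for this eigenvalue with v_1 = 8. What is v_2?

-12

B + 6I = [[-24, -16], [48, 32]].
Solving (B + 6I)v = 0 gives the eigenspace spanned by (8, -12).
With v_1 = 8, v = (8, -12), so v_2 = -12.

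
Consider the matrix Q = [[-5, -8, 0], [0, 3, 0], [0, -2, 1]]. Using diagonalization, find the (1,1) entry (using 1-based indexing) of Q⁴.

Characteristic polynomial: μ^3 + μ^2 - 17μ + 15 = (μ - 3)(μ - 1)(μ + 5), so the eigenvalues are -5, 1, 3.
μ=-5: eigenvector (1, 0, 0).
μ=3: eigenvector (1, -1, 1).
μ=1: eigenvector (0, 0, -1).
P = [[1, 1, 0], [0, -1, 0], [0, 1, -1]], D = diag(-5, 3, 1), P⁻¹ = [[1, 1, 0], [0, -1, 0], [0, -1, -1]].
Q⁴ = P·diag(625, 81, 1)·P⁻¹ = [[625, 544, 0], [0, 81, 0], [0, -80, 1]].
The requested entry is 625.

625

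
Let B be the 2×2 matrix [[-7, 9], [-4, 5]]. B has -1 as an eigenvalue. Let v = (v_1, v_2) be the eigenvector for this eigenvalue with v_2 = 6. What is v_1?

B + 1I = [[-6, 9], [-4, 6]].
Solving (B + 1I)v = 0 gives the eigenspace spanned by (9, 6).
With v_2 = 6, v = (9, 6), so v_1 = 9.

9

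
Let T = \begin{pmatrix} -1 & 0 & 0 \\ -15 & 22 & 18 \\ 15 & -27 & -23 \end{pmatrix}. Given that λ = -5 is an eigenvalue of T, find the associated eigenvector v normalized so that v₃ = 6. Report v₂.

-4

T + 5I = [[4, 0, 0], [-15, 27, 18], [15, -27, -18]].
Solving (T + 5I)v = 0 gives the eigenspace spanned by (0, -4, 6).
With v₃ = 6, v = (0, -4, 6), so v₂ = -4.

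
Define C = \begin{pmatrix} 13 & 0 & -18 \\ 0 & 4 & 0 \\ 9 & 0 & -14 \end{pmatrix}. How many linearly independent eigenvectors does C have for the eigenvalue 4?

2

C − 4I = [[9, 0, -18], [0, 0, 0], [9, 0, -18]].
This matrix has rank 1, so its null space has dimension 3 − 1 = 2.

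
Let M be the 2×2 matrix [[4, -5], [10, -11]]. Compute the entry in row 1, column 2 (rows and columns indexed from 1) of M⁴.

1295

Characteristic polynomial: s^2 + 7s + 6 = (s + 1)(s + 6), so the eigenvalues are -6, -1.
s=-6: eigenvector (-1, -2).
s=-1: eigenvector (1, 1).
P = [[-1, 1], [-2, 1]], D = diag(-6, -1), P⁻¹ = [[1, -1], [2, -1]].
M⁴ = P·diag(1296, 1)·P⁻¹ = [[-1294, 1295], [-2590, 2591]].
The requested entry is 1295.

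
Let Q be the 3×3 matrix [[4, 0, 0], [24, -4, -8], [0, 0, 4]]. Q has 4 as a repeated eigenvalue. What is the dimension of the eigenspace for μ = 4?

2

Q − 4I = [[0, 0, 0], [24, -8, -8], [0, 0, 0]].
This matrix has rank 1, so its null space has dimension 3 − 1 = 2.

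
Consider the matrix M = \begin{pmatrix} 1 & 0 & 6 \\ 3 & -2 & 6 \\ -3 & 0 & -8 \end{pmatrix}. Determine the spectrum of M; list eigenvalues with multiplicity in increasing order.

-5, -2, -2

Characteristic polynomial: p(t) = t^3 + 9t^2 + 24t + 20 = (t + 2)^2(t + 5).
Roots (with multiplicity): -5, -2, -2.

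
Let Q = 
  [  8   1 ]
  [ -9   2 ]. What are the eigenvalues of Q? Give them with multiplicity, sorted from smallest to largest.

5, 5

Characteristic polynomial: p(r) = r^2 - 10r + 25 = (r - 5)^2.
Roots (with multiplicity): 5, 5.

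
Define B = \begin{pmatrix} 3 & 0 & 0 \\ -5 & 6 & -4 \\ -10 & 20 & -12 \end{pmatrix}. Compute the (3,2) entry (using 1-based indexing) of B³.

Characteristic polynomial: t^3 + 3t^2 - 10t - 24 = (t - 3)(t + 2)(t + 4), so the eigenvalues are -4, -2, 3.
t=3: eigenvector (1, -1, -2).
t=-2: eigenvector (0, 1, 2).
t=-4: eigenvector (0, 2, 5).
P = [[1, 0, 0], [-1, 1, 2], [-2, 2, 5]], D = diag(3, -2, -4), P⁻¹ = [[1, 0, 0], [1, 5, -2], [0, -2, 1]].
B³ = P·diag(27, -8, -64)·P⁻¹ = [[27, 0, 0], [-35, 216, -112], [-70, 560, -288]].
The requested entry is 560.

560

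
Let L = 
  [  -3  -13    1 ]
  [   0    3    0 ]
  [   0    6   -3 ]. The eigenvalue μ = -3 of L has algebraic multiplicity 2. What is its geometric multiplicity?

1

L + 3I = [[0, -13, 1], [0, 6, 0], [0, 6, 0]].
This matrix has rank 2, so its null space has dimension 3 − 2 = 1.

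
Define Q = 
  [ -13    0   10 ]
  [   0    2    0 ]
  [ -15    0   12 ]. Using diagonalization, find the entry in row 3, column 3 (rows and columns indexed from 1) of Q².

Characteristic polynomial: s^3 - s^2 - 8s + 12 = (s - 2)^2(s + 3), so the eigenvalues are -3, 2, 2.
s=-3: eigenvector (1, 0, 1).
s=2: eigenvector (0, 1, 0).
s=2: eigenvector (2, 0, 3).
P = [[1, 0, 2], [0, 1, 0], [1, 0, 3]], D = diag(-3, 2, 2), P⁻¹ = [[3, 0, -2], [0, 1, 0], [-1, 0, 1]].
Q² = P·diag(9, 4, 4)·P⁻¹ = [[19, 0, -10], [0, 4, 0], [15, 0, -6]].
The requested entry is -6.

-6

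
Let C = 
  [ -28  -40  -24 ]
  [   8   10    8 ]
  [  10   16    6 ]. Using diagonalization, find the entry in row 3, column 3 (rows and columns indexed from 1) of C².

-76

Characteristic polynomial: r^3 + 12r^2 + 44r + 48 = (r + 2)(r + 4)(r + 6), so the eigenvalues are -6, -4, -2.
r=-4: eigenvector (1, 0, -1).
r=-2: eigenvector (-4, 2, 1).
r=-6: eigenvector (-4, 1, 2).
P = [[1, -4, -4], [0, 2, 1], [-1, 1, 2]], D = diag(-4, -2, -6), P⁻¹ = [[-3, -4, -4], [1, 2, 1], [-2, -3, -2]].
C² = P·diag(16, 4, 36)·P⁻¹ = [[224, 336, 208], [-64, -92, -64], [-92, -144, -76]].
The requested entry is -76.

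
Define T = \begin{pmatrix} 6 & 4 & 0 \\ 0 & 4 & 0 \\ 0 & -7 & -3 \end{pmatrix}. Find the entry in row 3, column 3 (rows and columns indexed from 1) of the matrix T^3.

Characteristic polynomial: s^3 - 7s^2 - 6s + 72 = (s - 6)(s - 4)(s + 3), so the eigenvalues are -3, 4, 6.
s=6: eigenvector (1, 0, 0).
s=4: eigenvector (-2, 1, -1).
s=-3: eigenvector (0, 0, 1).
P = [[1, -2, 0], [0, 1, 0], [0, -1, 1]], D = diag(6, 4, -3), P⁻¹ = [[1, 2, 0], [0, 1, 0], [0, 1, 1]].
T³ = P·diag(216, 64, -27)·P⁻¹ = [[216, 304, 0], [0, 64, 0], [0, -91, -27]].
The requested entry is -27.

-27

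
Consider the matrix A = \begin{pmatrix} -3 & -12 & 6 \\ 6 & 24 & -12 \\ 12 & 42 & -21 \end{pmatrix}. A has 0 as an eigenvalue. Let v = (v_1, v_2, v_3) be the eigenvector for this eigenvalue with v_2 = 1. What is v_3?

2

A = [[-3, -12, 6], [6, 24, -12], [12, 42, -21]].
Solving (A)v = 0 gives the eigenspace spanned by (0, 1, 2).
With v_2 = 1, v = (0, 1, 2), so v_3 = 2.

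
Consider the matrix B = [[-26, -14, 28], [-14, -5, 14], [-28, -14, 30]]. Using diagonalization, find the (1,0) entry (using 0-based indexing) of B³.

Characteristic polynomial: λ^3 + λ^2 - 16λ + 20 = (λ - 2)^2(λ + 5), so the eigenvalues are -5, 2, 2.
λ=2: eigenvector (1, -2, 0).
λ=-5: eigenvector (2, 1, 2).
λ=2: eigenvector (1, 0, 1).
P = [[1, 2, 1], [-2, 1, 0], [0, 2, 1]], D = diag(2, -5, 2), P⁻¹ = [[1, 0, -1], [2, 1, -2], [-4, -2, 5]].
B³ = P·diag(8, -125, 8)·P⁻¹ = [[-524, -266, 532], [-266, -125, 266], [-532, -266, 540]].
The requested entry is -266.

-266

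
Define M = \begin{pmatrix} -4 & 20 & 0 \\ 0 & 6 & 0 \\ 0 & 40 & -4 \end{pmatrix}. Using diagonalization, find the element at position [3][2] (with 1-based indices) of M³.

1120

Characteristic polynomial: s^3 + 2s^2 - 32s - 96 = (s - 6)(s + 4)^2, so the eigenvalues are -4, -4, 6.
s=-4: eigenvector (1, 0, 2).
s=6: eigenvector (2, 1, 4).
s=-4: eigenvector (0, 0, 1).
P = [[1, 2, 0], [0, 1, 0], [2, 4, 1]], D = diag(-4, 6, -4), P⁻¹ = [[1, -2, 0], [0, 1, 0], [-2, 0, 1]].
M³ = P·diag(-64, 216, -64)·P⁻¹ = [[-64, 560, 0], [0, 216, 0], [0, 1120, -64]].
The requested entry is 1120.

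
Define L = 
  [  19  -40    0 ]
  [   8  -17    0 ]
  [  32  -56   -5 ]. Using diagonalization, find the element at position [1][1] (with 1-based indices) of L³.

139

Characteristic polynomial: λ^3 + 3λ^2 - 13λ - 15 = (λ - 3)(λ + 1)(λ + 5), so the eigenvalues are -5, -1, 3.
λ=-1: eigenvector (2, 1, 2).
λ=3: eigenvector (5, 2, 6).
λ=-5: eigenvector (0, 0, 1).
P = [[2, 5, 0], [1, 2, 0], [2, 6, 1]], D = diag(-1, 3, -5), P⁻¹ = [[-2, 5, 0], [1, -2, 0], [-2, 2, 1]].
L³ = P·diag(-1, 27, -125)·P⁻¹ = [[139, -280, 0], [56, -113, 0], [416, -584, -125]].
The requested entry is 139.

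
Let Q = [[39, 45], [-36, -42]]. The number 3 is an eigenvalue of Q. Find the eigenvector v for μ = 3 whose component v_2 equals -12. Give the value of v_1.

15

Q − 3I = [[36, 45], [-36, -45]].
Solving (Q − 3I)v = 0 gives the eigenspace spanned by (15, -12).
With v_2 = -12, v = (15, -12), so v_1 = 15.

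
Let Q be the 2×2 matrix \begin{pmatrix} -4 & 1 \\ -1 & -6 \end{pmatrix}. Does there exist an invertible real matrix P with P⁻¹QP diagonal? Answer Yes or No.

No

Characteristic polynomial: p(s) = s^2 + 10s + 25 = (s + 5)^2.
s = -5 has algebraic multiplicity 2; rank(Q + 5I) = 1, so geometric multiplicity = 1.
Geometric multiplicity < algebraic multiplicity, so Q is not diagonalizable.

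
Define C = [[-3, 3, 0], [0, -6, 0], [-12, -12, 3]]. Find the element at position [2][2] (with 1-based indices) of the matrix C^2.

Characteristic polynomial: t^3 + 6t^2 - 9t - 54 = (t - 3)(t + 3)(t + 6), so the eigenvalues are -6, -3, 3.
t=-3: eigenvector (1, 0, 2).
t=3: eigenvector (0, 0, 1).
t=-6: eigenvector (-1, 1, 0).
P = [[1, 0, -1], [0, 0, 1], [2, 1, 0]], D = diag(-3, 3, -6), P⁻¹ = [[1, 1, 0], [-2, -2, 1], [0, 1, 0]].
C² = P·diag(9, 9, 36)·P⁻¹ = [[9, -27, 0], [0, 36, 0], [0, 0, 9]].
The requested entry is 36.

36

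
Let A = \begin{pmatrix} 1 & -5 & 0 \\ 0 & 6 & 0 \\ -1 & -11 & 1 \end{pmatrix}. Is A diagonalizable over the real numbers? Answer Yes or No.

Characteristic polynomial: p(μ) = μ^3 - 8μ^2 + 13μ - 6 = (μ - 6)(μ - 1)^2.
μ = 1 has algebraic multiplicity 2; rank(A − 1I) = 2, so geometric multiplicity = 1.
Geometric multiplicity < algebraic multiplicity, so A is not diagonalizable.

No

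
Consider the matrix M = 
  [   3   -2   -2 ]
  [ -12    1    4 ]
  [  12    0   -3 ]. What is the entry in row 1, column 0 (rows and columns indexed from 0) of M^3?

-108

Characteristic polynomial: μ^3 - μ^2 - 9μ + 9 = (μ - 3)(μ - 1)(μ + 3), so the eigenvalues are -3, 1, 3.
μ=3: eigenvector (1, -2, 2).
μ=-3: eigenvector (0, 1, -1).
μ=1: eigenvector (1, -2, 3).
P = [[1, 0, 1], [-2, 1, -2], [2, -1, 3]], D = diag(3, -3, 1), P⁻¹ = [[1, -1, -1], [2, 1, 0], [0, 1, 1]].
M³ = P·diag(27, -27, 1)·P⁻¹ = [[27, -26, -26], [-108, 25, 52], [108, -24, -51]].
The requested entry is -108.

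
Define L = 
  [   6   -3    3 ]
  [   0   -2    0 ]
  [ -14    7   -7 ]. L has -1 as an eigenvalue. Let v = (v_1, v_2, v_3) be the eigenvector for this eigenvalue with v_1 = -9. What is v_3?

L + 1I = [[7, -3, 3], [0, -1, 0], [-14, 7, -6]].
Solving (L + 1I)v = 0 gives the eigenspace spanned by (-9, 0, 21).
With v_1 = -9, v = (-9, 0, 21), so v_3 = 21.

21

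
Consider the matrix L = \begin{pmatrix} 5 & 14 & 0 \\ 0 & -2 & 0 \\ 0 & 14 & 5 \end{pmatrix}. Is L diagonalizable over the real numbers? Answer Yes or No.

Characteristic polynomial: p(r) = r^3 - 8r^2 + 5r + 50 = (r - 5)^2(r + 2).
r = 5 has algebraic multiplicity 2; rank(L − 5I) = 1, so geometric multiplicity = 2.
Every eigenvalue has geometric = algebraic multiplicity, so L is diagonalizable.

Yes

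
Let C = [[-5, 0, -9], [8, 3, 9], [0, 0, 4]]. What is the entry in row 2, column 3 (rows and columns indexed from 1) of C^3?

189

Characteristic polynomial: μ^3 - 2μ^2 - 23μ + 60 = (μ - 4)(μ - 3)(μ + 5), so the eigenvalues are -5, 3, 4.
μ=-5: eigenvector (1, -1, 0).
μ=3: eigenvector (0, 1, 0).
μ=4: eigenvector (-1, 1, 1).
P = [[1, 0, -1], [-1, 1, 1], [0, 0, 1]], D = diag(-5, 3, 4), P⁻¹ = [[1, 0, 1], [1, 1, 0], [0, 0, 1]].
C³ = P·diag(-125, 27, 64)·P⁻¹ = [[-125, 0, -189], [152, 27, 189], [0, 0, 64]].
The requested entry is 189.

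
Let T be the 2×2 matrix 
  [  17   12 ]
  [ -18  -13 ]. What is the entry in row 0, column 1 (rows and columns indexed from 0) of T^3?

252

Characteristic polynomial: λ^2 - 4λ - 5 = (λ - 5)(λ + 1), so the eigenvalues are -1, 5.
λ=5: eigenvector (1, -1).
λ=-1: eigenvector (-2, 3).
P = [[1, -2], [-1, 3]], D = diag(5, -1), P⁻¹ = [[3, 2], [1, 1]].
T³ = P·diag(125, -1)·P⁻¹ = [[377, 252], [-378, -253]].
The requested entry is 252.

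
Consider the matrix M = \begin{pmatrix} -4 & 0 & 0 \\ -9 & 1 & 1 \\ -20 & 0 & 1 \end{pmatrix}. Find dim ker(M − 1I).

M − 1I = [[-5, 0, 0], [-9, 0, 1], [-20, 0, 0]].
This matrix has rank 2, so its null space has dimension 3 − 2 = 1.

1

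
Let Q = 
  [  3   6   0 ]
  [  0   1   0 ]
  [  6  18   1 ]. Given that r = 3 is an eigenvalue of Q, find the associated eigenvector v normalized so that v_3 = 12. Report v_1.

4

Q − 3I = [[0, 6, 0], [0, -2, 0], [6, 18, -2]].
Solving (Q − 3I)v = 0 gives the eigenspace spanned by (4, 0, 12).
With v_3 = 12, v = (4, 0, 12), so v_1 = 4.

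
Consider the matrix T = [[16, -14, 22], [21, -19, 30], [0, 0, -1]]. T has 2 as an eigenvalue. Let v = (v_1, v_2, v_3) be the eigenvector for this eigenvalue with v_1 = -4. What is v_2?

T − 2I = [[14, -14, 22], [21, -21, 30], [0, 0, -3]].
Solving (T − 2I)v = 0 gives the eigenspace spanned by (-4, -4, 0).
With v_1 = -4, v = (-4, -4, 0), so v_2 = -4.

-4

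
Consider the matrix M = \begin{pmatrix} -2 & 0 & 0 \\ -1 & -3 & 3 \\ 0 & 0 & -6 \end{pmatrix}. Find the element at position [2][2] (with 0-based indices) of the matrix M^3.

-216

Characteristic polynomial: s^3 + 11s^2 + 36s + 36 = (s + 2)(s + 3)(s + 6), so the eigenvalues are -6, -3, -2.
s=-2: eigenvector (1, -1, 0).
s=-3: eigenvector (0, 1, 0).
s=-6: eigenvector (0, -1, 1).
P = [[1, 0, 0], [-1, 1, -1], [0, 0, 1]], D = diag(-2, -3, -6), P⁻¹ = [[1, 0, 0], [1, 1, 1], [0, 0, 1]].
M³ = P·diag(-8, -27, -216)·P⁻¹ = [[-8, 0, 0], [-19, -27, 189], [0, 0, -216]].
The requested entry is -216.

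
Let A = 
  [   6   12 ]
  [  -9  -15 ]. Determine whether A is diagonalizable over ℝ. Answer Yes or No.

Yes

Characteristic polynomial: p(t) = t^2 + 9t + 18 = (t + 3)(t + 6).
All 2 eigenvalues are distinct, so A is diagonalizable.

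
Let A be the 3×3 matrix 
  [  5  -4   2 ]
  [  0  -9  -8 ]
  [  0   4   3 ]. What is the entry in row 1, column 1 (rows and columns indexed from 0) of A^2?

49

Characteristic polynomial: r^3 + r^2 - 25r - 25 = (r - 5)(r + 1)(r + 5), so the eigenvalues are -5, -1, 5.
r=-5: eigenvector (1, 2, -1).
r=-1: eigenvector (1, 1, -1).
r=5: eigenvector (1, 0, 0).
P = [[1, 1, 1], [2, 1, 0], [-1, -1, 0]], D = diag(-5, -1, 5), P⁻¹ = [[0, 1, 1], [0, -1, -2], [1, 0, 1]].
A² = P·diag(25, 1, 25)·P⁻¹ = [[25, 24, 48], [0, 49, 48], [0, -24, -23]].
The requested entry is 49.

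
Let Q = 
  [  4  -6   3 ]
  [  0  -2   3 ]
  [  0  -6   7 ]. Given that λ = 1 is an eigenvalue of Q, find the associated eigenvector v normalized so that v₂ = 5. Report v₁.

5

Q − 1I = [[3, -6, 3], [0, -3, 3], [0, -6, 6]].
Solving (Q − 1I)v = 0 gives the eigenspace spanned by (5, 5, 5).
With v₂ = 5, v = (5, 5, 5), so v₁ = 5.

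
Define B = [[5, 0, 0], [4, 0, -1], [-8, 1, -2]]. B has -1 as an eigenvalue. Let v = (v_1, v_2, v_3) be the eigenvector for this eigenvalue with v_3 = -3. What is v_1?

B + 1I = [[6, 0, 0], [4, 1, -1], [-8, 1, -1]].
Solving (B + 1I)v = 0 gives the eigenspace spanned by (0, -3, -3).
With v_3 = -3, v = (0, -3, -3), so v_1 = 0.

0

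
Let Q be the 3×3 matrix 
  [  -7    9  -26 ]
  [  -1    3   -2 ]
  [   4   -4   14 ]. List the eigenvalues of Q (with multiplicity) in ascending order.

Characteristic polynomial: p(r) = r^3 - 10r^2 + 28r - 24 = (r - 6)(r - 2)^2.
Roots (with multiplicity): 2, 2, 6.

2, 2, 6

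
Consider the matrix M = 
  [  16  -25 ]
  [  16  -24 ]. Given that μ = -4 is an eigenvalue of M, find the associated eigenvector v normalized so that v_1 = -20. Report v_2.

M + 4I = [[20, -25], [16, -20]].
Solving (M + 4I)v = 0 gives the eigenspace spanned by (-20, -16).
With v_1 = -20, v = (-20, -16), so v_2 = -16.

-16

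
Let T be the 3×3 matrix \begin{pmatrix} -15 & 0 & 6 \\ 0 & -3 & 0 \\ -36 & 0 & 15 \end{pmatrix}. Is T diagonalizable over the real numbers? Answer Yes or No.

Yes

Characteristic polynomial: p(μ) = μ^3 + 3μ^2 - 9μ - 27 = (μ - 3)(μ + 3)^2.
μ = -3 has algebraic multiplicity 2; rank(T + 3I) = 1, so geometric multiplicity = 2.
Every eigenvalue has geometric = algebraic multiplicity, so T is diagonalizable.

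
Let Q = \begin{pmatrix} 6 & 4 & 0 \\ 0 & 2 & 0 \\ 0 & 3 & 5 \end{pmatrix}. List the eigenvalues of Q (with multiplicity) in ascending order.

Characteristic polynomial: p(r) = r^3 - 13r^2 + 52r - 60 = (r - 6)(r - 5)(r - 2).
Roots (with multiplicity): 2, 5, 6.

2, 5, 6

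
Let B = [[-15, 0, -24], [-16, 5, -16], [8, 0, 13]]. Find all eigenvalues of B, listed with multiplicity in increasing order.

-3, 1, 5

Characteristic polynomial: p(μ) = μ^3 - 3μ^2 - 13μ + 15 = (μ - 5)(μ - 1)(μ + 3).
Roots (with multiplicity): -3, 1, 5.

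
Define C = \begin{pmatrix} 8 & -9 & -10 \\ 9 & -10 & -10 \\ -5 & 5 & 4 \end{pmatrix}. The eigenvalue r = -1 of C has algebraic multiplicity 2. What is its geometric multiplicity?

1

C + 1I = [[9, -9, -10], [9, -9, -10], [-5, 5, 5]].
This matrix has rank 2, so its null space has dimension 3 − 2 = 1.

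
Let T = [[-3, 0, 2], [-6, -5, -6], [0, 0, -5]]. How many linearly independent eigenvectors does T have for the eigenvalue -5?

T + 5I = [[2, 0, 2], [-6, 0, -6], [0, 0, 0]].
This matrix has rank 1, so its null space has dimension 3 − 1 = 2.

2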